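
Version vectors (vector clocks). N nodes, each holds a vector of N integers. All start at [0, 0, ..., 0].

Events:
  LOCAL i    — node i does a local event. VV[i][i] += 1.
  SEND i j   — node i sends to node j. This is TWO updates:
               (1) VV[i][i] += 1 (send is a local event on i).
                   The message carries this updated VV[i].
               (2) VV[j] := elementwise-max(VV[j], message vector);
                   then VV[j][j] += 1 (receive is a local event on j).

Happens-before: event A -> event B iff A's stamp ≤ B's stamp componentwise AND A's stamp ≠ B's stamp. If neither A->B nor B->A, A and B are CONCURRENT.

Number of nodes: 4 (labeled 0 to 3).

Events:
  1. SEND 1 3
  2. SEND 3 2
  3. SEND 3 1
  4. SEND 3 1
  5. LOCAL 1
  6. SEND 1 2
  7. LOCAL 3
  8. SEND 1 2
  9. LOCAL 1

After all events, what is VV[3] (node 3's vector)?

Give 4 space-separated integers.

Answer: 0 1 0 5

Derivation:
Initial: VV[0]=[0, 0, 0, 0]
Initial: VV[1]=[0, 0, 0, 0]
Initial: VV[2]=[0, 0, 0, 0]
Initial: VV[3]=[0, 0, 0, 0]
Event 1: SEND 1->3: VV[1][1]++ -> VV[1]=[0, 1, 0, 0], msg_vec=[0, 1, 0, 0]; VV[3]=max(VV[3],msg_vec) then VV[3][3]++ -> VV[3]=[0, 1, 0, 1]
Event 2: SEND 3->2: VV[3][3]++ -> VV[3]=[0, 1, 0, 2], msg_vec=[0, 1, 0, 2]; VV[2]=max(VV[2],msg_vec) then VV[2][2]++ -> VV[2]=[0, 1, 1, 2]
Event 3: SEND 3->1: VV[3][3]++ -> VV[3]=[0, 1, 0, 3], msg_vec=[0, 1, 0, 3]; VV[1]=max(VV[1],msg_vec) then VV[1][1]++ -> VV[1]=[0, 2, 0, 3]
Event 4: SEND 3->1: VV[3][3]++ -> VV[3]=[0, 1, 0, 4], msg_vec=[0, 1, 0, 4]; VV[1]=max(VV[1],msg_vec) then VV[1][1]++ -> VV[1]=[0, 3, 0, 4]
Event 5: LOCAL 1: VV[1][1]++ -> VV[1]=[0, 4, 0, 4]
Event 6: SEND 1->2: VV[1][1]++ -> VV[1]=[0, 5, 0, 4], msg_vec=[0, 5, 0, 4]; VV[2]=max(VV[2],msg_vec) then VV[2][2]++ -> VV[2]=[0, 5, 2, 4]
Event 7: LOCAL 3: VV[3][3]++ -> VV[3]=[0, 1, 0, 5]
Event 8: SEND 1->2: VV[1][1]++ -> VV[1]=[0, 6, 0, 4], msg_vec=[0, 6, 0, 4]; VV[2]=max(VV[2],msg_vec) then VV[2][2]++ -> VV[2]=[0, 6, 3, 4]
Event 9: LOCAL 1: VV[1][1]++ -> VV[1]=[0, 7, 0, 4]
Final vectors: VV[0]=[0, 0, 0, 0]; VV[1]=[0, 7, 0, 4]; VV[2]=[0, 6, 3, 4]; VV[3]=[0, 1, 0, 5]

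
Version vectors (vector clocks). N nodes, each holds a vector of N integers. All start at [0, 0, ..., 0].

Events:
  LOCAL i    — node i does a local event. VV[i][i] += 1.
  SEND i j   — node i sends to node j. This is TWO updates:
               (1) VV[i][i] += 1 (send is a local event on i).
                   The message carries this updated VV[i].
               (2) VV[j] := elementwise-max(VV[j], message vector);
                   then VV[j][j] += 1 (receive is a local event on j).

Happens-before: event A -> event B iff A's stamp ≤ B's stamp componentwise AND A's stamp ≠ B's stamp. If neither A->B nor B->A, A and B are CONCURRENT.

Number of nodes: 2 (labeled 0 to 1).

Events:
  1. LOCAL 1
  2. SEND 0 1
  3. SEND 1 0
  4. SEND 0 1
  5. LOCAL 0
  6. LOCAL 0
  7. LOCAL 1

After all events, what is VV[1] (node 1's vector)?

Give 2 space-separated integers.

Answer: 3 5

Derivation:
Initial: VV[0]=[0, 0]
Initial: VV[1]=[0, 0]
Event 1: LOCAL 1: VV[1][1]++ -> VV[1]=[0, 1]
Event 2: SEND 0->1: VV[0][0]++ -> VV[0]=[1, 0], msg_vec=[1, 0]; VV[1]=max(VV[1],msg_vec) then VV[1][1]++ -> VV[1]=[1, 2]
Event 3: SEND 1->0: VV[1][1]++ -> VV[1]=[1, 3], msg_vec=[1, 3]; VV[0]=max(VV[0],msg_vec) then VV[0][0]++ -> VV[0]=[2, 3]
Event 4: SEND 0->1: VV[0][0]++ -> VV[0]=[3, 3], msg_vec=[3, 3]; VV[1]=max(VV[1],msg_vec) then VV[1][1]++ -> VV[1]=[3, 4]
Event 5: LOCAL 0: VV[0][0]++ -> VV[0]=[4, 3]
Event 6: LOCAL 0: VV[0][0]++ -> VV[0]=[5, 3]
Event 7: LOCAL 1: VV[1][1]++ -> VV[1]=[3, 5]
Final vectors: VV[0]=[5, 3]; VV[1]=[3, 5]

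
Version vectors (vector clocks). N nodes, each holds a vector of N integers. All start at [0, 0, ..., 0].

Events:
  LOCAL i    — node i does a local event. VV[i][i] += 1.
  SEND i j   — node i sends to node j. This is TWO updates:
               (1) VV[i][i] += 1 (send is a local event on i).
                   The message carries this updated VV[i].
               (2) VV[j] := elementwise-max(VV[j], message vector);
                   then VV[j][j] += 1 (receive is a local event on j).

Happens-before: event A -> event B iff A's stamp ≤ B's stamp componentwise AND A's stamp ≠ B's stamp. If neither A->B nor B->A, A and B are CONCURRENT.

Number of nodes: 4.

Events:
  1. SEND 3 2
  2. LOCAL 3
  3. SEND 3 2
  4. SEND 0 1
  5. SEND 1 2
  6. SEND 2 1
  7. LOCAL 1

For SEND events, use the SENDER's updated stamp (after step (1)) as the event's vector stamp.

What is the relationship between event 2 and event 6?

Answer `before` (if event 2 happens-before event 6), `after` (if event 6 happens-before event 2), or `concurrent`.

Initial: VV[0]=[0, 0, 0, 0]
Initial: VV[1]=[0, 0, 0, 0]
Initial: VV[2]=[0, 0, 0, 0]
Initial: VV[3]=[0, 0, 0, 0]
Event 1: SEND 3->2: VV[3][3]++ -> VV[3]=[0, 0, 0, 1], msg_vec=[0, 0, 0, 1]; VV[2]=max(VV[2],msg_vec) then VV[2][2]++ -> VV[2]=[0, 0, 1, 1]
Event 2: LOCAL 3: VV[3][3]++ -> VV[3]=[0, 0, 0, 2]
Event 3: SEND 3->2: VV[3][3]++ -> VV[3]=[0, 0, 0, 3], msg_vec=[0, 0, 0, 3]; VV[2]=max(VV[2],msg_vec) then VV[2][2]++ -> VV[2]=[0, 0, 2, 3]
Event 4: SEND 0->1: VV[0][0]++ -> VV[0]=[1, 0, 0, 0], msg_vec=[1, 0, 0, 0]; VV[1]=max(VV[1],msg_vec) then VV[1][1]++ -> VV[1]=[1, 1, 0, 0]
Event 5: SEND 1->2: VV[1][1]++ -> VV[1]=[1, 2, 0, 0], msg_vec=[1, 2, 0, 0]; VV[2]=max(VV[2],msg_vec) then VV[2][2]++ -> VV[2]=[1, 2, 3, 3]
Event 6: SEND 2->1: VV[2][2]++ -> VV[2]=[1, 2, 4, 3], msg_vec=[1, 2, 4, 3]; VV[1]=max(VV[1],msg_vec) then VV[1][1]++ -> VV[1]=[1, 3, 4, 3]
Event 7: LOCAL 1: VV[1][1]++ -> VV[1]=[1, 4, 4, 3]
Event 2 stamp: [0, 0, 0, 2]
Event 6 stamp: [1, 2, 4, 3]
[0, 0, 0, 2] <= [1, 2, 4, 3]? True
[1, 2, 4, 3] <= [0, 0, 0, 2]? False
Relation: before

Answer: before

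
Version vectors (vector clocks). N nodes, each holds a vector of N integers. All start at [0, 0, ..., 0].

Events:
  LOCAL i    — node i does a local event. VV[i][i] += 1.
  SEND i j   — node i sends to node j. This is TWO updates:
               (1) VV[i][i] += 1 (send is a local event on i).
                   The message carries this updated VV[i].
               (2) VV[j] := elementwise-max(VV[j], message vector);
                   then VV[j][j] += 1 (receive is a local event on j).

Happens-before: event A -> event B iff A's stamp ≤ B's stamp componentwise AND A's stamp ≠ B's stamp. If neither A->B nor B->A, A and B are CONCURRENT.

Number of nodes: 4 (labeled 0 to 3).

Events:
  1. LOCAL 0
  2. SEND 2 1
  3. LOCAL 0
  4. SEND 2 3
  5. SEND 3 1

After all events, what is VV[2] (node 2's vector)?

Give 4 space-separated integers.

Initial: VV[0]=[0, 0, 0, 0]
Initial: VV[1]=[0, 0, 0, 0]
Initial: VV[2]=[0, 0, 0, 0]
Initial: VV[3]=[0, 0, 0, 0]
Event 1: LOCAL 0: VV[0][0]++ -> VV[0]=[1, 0, 0, 0]
Event 2: SEND 2->1: VV[2][2]++ -> VV[2]=[0, 0, 1, 0], msg_vec=[0, 0, 1, 0]; VV[1]=max(VV[1],msg_vec) then VV[1][1]++ -> VV[1]=[0, 1, 1, 0]
Event 3: LOCAL 0: VV[0][0]++ -> VV[0]=[2, 0, 0, 0]
Event 4: SEND 2->3: VV[2][2]++ -> VV[2]=[0, 0, 2, 0], msg_vec=[0, 0, 2, 0]; VV[3]=max(VV[3],msg_vec) then VV[3][3]++ -> VV[3]=[0, 0, 2, 1]
Event 5: SEND 3->1: VV[3][3]++ -> VV[3]=[0, 0, 2, 2], msg_vec=[0, 0, 2, 2]; VV[1]=max(VV[1],msg_vec) then VV[1][1]++ -> VV[1]=[0, 2, 2, 2]
Final vectors: VV[0]=[2, 0, 0, 0]; VV[1]=[0, 2, 2, 2]; VV[2]=[0, 0, 2, 0]; VV[3]=[0, 0, 2, 2]

Answer: 0 0 2 0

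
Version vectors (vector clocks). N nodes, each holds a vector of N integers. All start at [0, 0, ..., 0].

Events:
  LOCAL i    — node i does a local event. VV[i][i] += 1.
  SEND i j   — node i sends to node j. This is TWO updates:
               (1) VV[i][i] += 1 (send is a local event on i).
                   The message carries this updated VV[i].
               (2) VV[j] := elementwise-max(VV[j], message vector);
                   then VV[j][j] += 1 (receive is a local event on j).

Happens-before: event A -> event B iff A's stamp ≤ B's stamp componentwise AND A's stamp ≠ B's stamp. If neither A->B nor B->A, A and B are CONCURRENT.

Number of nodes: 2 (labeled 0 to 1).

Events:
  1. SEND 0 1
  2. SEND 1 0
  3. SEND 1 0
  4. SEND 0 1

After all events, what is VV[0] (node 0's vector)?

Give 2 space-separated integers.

Initial: VV[0]=[0, 0]
Initial: VV[1]=[0, 0]
Event 1: SEND 0->1: VV[0][0]++ -> VV[0]=[1, 0], msg_vec=[1, 0]; VV[1]=max(VV[1],msg_vec) then VV[1][1]++ -> VV[1]=[1, 1]
Event 2: SEND 1->0: VV[1][1]++ -> VV[1]=[1, 2], msg_vec=[1, 2]; VV[0]=max(VV[0],msg_vec) then VV[0][0]++ -> VV[0]=[2, 2]
Event 3: SEND 1->0: VV[1][1]++ -> VV[1]=[1, 3], msg_vec=[1, 3]; VV[0]=max(VV[0],msg_vec) then VV[0][0]++ -> VV[0]=[3, 3]
Event 4: SEND 0->1: VV[0][0]++ -> VV[0]=[4, 3], msg_vec=[4, 3]; VV[1]=max(VV[1],msg_vec) then VV[1][1]++ -> VV[1]=[4, 4]
Final vectors: VV[0]=[4, 3]; VV[1]=[4, 4]

Answer: 4 3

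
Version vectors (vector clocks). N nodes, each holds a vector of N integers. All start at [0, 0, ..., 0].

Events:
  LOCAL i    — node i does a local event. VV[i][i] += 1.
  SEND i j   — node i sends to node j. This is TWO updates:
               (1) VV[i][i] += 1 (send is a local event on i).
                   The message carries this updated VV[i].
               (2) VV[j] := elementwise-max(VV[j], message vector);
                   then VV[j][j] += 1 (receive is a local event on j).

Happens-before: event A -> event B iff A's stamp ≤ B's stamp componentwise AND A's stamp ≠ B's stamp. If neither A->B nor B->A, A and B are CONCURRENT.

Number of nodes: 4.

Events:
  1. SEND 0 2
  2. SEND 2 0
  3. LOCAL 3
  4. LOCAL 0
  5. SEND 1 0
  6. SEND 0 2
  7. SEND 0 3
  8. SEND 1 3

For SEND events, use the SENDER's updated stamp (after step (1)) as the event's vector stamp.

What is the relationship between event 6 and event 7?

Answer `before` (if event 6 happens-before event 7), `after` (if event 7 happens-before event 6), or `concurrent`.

Initial: VV[0]=[0, 0, 0, 0]
Initial: VV[1]=[0, 0, 0, 0]
Initial: VV[2]=[0, 0, 0, 0]
Initial: VV[3]=[0, 0, 0, 0]
Event 1: SEND 0->2: VV[0][0]++ -> VV[0]=[1, 0, 0, 0], msg_vec=[1, 0, 0, 0]; VV[2]=max(VV[2],msg_vec) then VV[2][2]++ -> VV[2]=[1, 0, 1, 0]
Event 2: SEND 2->0: VV[2][2]++ -> VV[2]=[1, 0, 2, 0], msg_vec=[1, 0, 2, 0]; VV[0]=max(VV[0],msg_vec) then VV[0][0]++ -> VV[0]=[2, 0, 2, 0]
Event 3: LOCAL 3: VV[3][3]++ -> VV[3]=[0, 0, 0, 1]
Event 4: LOCAL 0: VV[0][0]++ -> VV[0]=[3, 0, 2, 0]
Event 5: SEND 1->0: VV[1][1]++ -> VV[1]=[0, 1, 0, 0], msg_vec=[0, 1, 0, 0]; VV[0]=max(VV[0],msg_vec) then VV[0][0]++ -> VV[0]=[4, 1, 2, 0]
Event 6: SEND 0->2: VV[0][0]++ -> VV[0]=[5, 1, 2, 0], msg_vec=[5, 1, 2, 0]; VV[2]=max(VV[2],msg_vec) then VV[2][2]++ -> VV[2]=[5, 1, 3, 0]
Event 7: SEND 0->3: VV[0][0]++ -> VV[0]=[6, 1, 2, 0], msg_vec=[6, 1, 2, 0]; VV[3]=max(VV[3],msg_vec) then VV[3][3]++ -> VV[3]=[6, 1, 2, 2]
Event 8: SEND 1->3: VV[1][1]++ -> VV[1]=[0, 2, 0, 0], msg_vec=[0, 2, 0, 0]; VV[3]=max(VV[3],msg_vec) then VV[3][3]++ -> VV[3]=[6, 2, 2, 3]
Event 6 stamp: [5, 1, 2, 0]
Event 7 stamp: [6, 1, 2, 0]
[5, 1, 2, 0] <= [6, 1, 2, 0]? True
[6, 1, 2, 0] <= [5, 1, 2, 0]? False
Relation: before

Answer: before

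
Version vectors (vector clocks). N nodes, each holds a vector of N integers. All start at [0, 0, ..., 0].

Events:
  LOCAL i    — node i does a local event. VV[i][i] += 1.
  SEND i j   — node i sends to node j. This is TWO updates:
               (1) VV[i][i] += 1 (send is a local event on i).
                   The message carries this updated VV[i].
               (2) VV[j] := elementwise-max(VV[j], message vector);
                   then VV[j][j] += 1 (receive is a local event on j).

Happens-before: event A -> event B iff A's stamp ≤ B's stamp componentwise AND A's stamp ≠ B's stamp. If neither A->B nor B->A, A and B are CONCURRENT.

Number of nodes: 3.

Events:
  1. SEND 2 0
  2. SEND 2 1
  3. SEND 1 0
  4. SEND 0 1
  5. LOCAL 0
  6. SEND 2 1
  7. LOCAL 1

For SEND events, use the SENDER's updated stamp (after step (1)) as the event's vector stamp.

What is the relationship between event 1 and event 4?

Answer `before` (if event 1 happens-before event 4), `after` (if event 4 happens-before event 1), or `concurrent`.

Initial: VV[0]=[0, 0, 0]
Initial: VV[1]=[0, 0, 0]
Initial: VV[2]=[0, 0, 0]
Event 1: SEND 2->0: VV[2][2]++ -> VV[2]=[0, 0, 1], msg_vec=[0, 0, 1]; VV[0]=max(VV[0],msg_vec) then VV[0][0]++ -> VV[0]=[1, 0, 1]
Event 2: SEND 2->1: VV[2][2]++ -> VV[2]=[0, 0, 2], msg_vec=[0, 0, 2]; VV[1]=max(VV[1],msg_vec) then VV[1][1]++ -> VV[1]=[0, 1, 2]
Event 3: SEND 1->0: VV[1][1]++ -> VV[1]=[0, 2, 2], msg_vec=[0, 2, 2]; VV[0]=max(VV[0],msg_vec) then VV[0][0]++ -> VV[0]=[2, 2, 2]
Event 4: SEND 0->1: VV[0][0]++ -> VV[0]=[3, 2, 2], msg_vec=[3, 2, 2]; VV[1]=max(VV[1],msg_vec) then VV[1][1]++ -> VV[1]=[3, 3, 2]
Event 5: LOCAL 0: VV[0][0]++ -> VV[0]=[4, 2, 2]
Event 6: SEND 2->1: VV[2][2]++ -> VV[2]=[0, 0, 3], msg_vec=[0, 0, 3]; VV[1]=max(VV[1],msg_vec) then VV[1][1]++ -> VV[1]=[3, 4, 3]
Event 7: LOCAL 1: VV[1][1]++ -> VV[1]=[3, 5, 3]
Event 1 stamp: [0, 0, 1]
Event 4 stamp: [3, 2, 2]
[0, 0, 1] <= [3, 2, 2]? True
[3, 2, 2] <= [0, 0, 1]? False
Relation: before

Answer: before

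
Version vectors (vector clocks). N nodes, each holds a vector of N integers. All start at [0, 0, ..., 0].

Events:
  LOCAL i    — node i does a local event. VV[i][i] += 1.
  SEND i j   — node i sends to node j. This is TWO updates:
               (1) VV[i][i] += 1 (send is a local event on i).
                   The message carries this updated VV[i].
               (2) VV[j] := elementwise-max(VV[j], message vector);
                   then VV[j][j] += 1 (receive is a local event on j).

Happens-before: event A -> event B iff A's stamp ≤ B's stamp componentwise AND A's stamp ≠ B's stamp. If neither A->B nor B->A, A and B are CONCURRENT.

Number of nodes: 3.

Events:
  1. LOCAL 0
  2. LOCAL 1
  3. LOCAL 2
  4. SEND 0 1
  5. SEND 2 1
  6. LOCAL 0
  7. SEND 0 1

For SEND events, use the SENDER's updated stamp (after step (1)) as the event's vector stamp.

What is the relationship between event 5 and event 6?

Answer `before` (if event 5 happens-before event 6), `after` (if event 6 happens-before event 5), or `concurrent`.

Initial: VV[0]=[0, 0, 0]
Initial: VV[1]=[0, 0, 0]
Initial: VV[2]=[0, 0, 0]
Event 1: LOCAL 0: VV[0][0]++ -> VV[0]=[1, 0, 0]
Event 2: LOCAL 1: VV[1][1]++ -> VV[1]=[0, 1, 0]
Event 3: LOCAL 2: VV[2][2]++ -> VV[2]=[0, 0, 1]
Event 4: SEND 0->1: VV[0][0]++ -> VV[0]=[2, 0, 0], msg_vec=[2, 0, 0]; VV[1]=max(VV[1],msg_vec) then VV[1][1]++ -> VV[1]=[2, 2, 0]
Event 5: SEND 2->1: VV[2][2]++ -> VV[2]=[0, 0, 2], msg_vec=[0, 0, 2]; VV[1]=max(VV[1],msg_vec) then VV[1][1]++ -> VV[1]=[2, 3, 2]
Event 6: LOCAL 0: VV[0][0]++ -> VV[0]=[3, 0, 0]
Event 7: SEND 0->1: VV[0][0]++ -> VV[0]=[4, 0, 0], msg_vec=[4, 0, 0]; VV[1]=max(VV[1],msg_vec) then VV[1][1]++ -> VV[1]=[4, 4, 2]
Event 5 stamp: [0, 0, 2]
Event 6 stamp: [3, 0, 0]
[0, 0, 2] <= [3, 0, 0]? False
[3, 0, 0] <= [0, 0, 2]? False
Relation: concurrent

Answer: concurrent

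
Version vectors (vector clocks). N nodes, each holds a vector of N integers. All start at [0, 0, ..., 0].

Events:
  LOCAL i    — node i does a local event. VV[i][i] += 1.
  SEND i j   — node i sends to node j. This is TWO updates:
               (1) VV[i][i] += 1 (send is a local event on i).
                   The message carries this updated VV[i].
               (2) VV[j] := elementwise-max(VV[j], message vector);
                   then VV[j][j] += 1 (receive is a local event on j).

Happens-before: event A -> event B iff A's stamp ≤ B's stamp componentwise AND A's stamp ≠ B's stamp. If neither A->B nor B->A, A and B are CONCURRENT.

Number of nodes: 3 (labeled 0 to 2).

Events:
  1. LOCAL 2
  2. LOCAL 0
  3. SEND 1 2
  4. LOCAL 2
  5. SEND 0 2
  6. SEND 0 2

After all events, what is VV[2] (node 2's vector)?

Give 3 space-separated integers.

Answer: 3 1 5

Derivation:
Initial: VV[0]=[0, 0, 0]
Initial: VV[1]=[0, 0, 0]
Initial: VV[2]=[0, 0, 0]
Event 1: LOCAL 2: VV[2][2]++ -> VV[2]=[0, 0, 1]
Event 2: LOCAL 0: VV[0][0]++ -> VV[0]=[1, 0, 0]
Event 3: SEND 1->2: VV[1][1]++ -> VV[1]=[0, 1, 0], msg_vec=[0, 1, 0]; VV[2]=max(VV[2],msg_vec) then VV[2][2]++ -> VV[2]=[0, 1, 2]
Event 4: LOCAL 2: VV[2][2]++ -> VV[2]=[0, 1, 3]
Event 5: SEND 0->2: VV[0][0]++ -> VV[0]=[2, 0, 0], msg_vec=[2, 0, 0]; VV[2]=max(VV[2],msg_vec) then VV[2][2]++ -> VV[2]=[2, 1, 4]
Event 6: SEND 0->2: VV[0][0]++ -> VV[0]=[3, 0, 0], msg_vec=[3, 0, 0]; VV[2]=max(VV[2],msg_vec) then VV[2][2]++ -> VV[2]=[3, 1, 5]
Final vectors: VV[0]=[3, 0, 0]; VV[1]=[0, 1, 0]; VV[2]=[3, 1, 5]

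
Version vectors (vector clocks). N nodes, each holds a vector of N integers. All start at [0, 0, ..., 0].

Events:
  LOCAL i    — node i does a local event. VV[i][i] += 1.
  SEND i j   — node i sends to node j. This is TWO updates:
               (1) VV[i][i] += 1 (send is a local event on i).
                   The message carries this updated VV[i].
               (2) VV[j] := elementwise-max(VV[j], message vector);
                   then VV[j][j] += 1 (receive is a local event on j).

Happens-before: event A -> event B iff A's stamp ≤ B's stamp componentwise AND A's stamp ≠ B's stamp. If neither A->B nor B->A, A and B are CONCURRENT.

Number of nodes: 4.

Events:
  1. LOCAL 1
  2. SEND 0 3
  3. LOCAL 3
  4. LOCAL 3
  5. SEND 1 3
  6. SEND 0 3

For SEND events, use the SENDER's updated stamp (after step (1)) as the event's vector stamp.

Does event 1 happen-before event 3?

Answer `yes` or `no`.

Answer: no

Derivation:
Initial: VV[0]=[0, 0, 0, 0]
Initial: VV[1]=[0, 0, 0, 0]
Initial: VV[2]=[0, 0, 0, 0]
Initial: VV[3]=[0, 0, 0, 0]
Event 1: LOCAL 1: VV[1][1]++ -> VV[1]=[0, 1, 0, 0]
Event 2: SEND 0->3: VV[0][0]++ -> VV[0]=[1, 0, 0, 0], msg_vec=[1, 0, 0, 0]; VV[3]=max(VV[3],msg_vec) then VV[3][3]++ -> VV[3]=[1, 0, 0, 1]
Event 3: LOCAL 3: VV[3][3]++ -> VV[3]=[1, 0, 0, 2]
Event 4: LOCAL 3: VV[3][3]++ -> VV[3]=[1, 0, 0, 3]
Event 5: SEND 1->3: VV[1][1]++ -> VV[1]=[0, 2, 0, 0], msg_vec=[0, 2, 0, 0]; VV[3]=max(VV[3],msg_vec) then VV[3][3]++ -> VV[3]=[1, 2, 0, 4]
Event 6: SEND 0->3: VV[0][0]++ -> VV[0]=[2, 0, 0, 0], msg_vec=[2, 0, 0, 0]; VV[3]=max(VV[3],msg_vec) then VV[3][3]++ -> VV[3]=[2, 2, 0, 5]
Event 1 stamp: [0, 1, 0, 0]
Event 3 stamp: [1, 0, 0, 2]
[0, 1, 0, 0] <= [1, 0, 0, 2]? False. Equal? False. Happens-before: False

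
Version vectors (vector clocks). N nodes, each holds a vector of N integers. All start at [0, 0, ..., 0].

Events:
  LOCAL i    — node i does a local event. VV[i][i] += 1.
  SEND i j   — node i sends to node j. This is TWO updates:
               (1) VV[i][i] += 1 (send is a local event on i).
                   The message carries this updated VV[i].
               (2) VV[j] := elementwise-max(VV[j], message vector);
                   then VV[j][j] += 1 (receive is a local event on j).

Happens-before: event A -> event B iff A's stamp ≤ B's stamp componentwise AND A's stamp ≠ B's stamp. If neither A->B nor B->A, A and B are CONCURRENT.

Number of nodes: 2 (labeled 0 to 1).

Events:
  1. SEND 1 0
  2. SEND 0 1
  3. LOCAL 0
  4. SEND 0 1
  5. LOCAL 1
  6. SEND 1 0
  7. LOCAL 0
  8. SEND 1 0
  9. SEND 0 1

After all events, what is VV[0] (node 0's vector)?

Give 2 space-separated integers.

Answer: 8 6

Derivation:
Initial: VV[0]=[0, 0]
Initial: VV[1]=[0, 0]
Event 1: SEND 1->0: VV[1][1]++ -> VV[1]=[0, 1], msg_vec=[0, 1]; VV[0]=max(VV[0],msg_vec) then VV[0][0]++ -> VV[0]=[1, 1]
Event 2: SEND 0->1: VV[0][0]++ -> VV[0]=[2, 1], msg_vec=[2, 1]; VV[1]=max(VV[1],msg_vec) then VV[1][1]++ -> VV[1]=[2, 2]
Event 3: LOCAL 0: VV[0][0]++ -> VV[0]=[3, 1]
Event 4: SEND 0->1: VV[0][0]++ -> VV[0]=[4, 1], msg_vec=[4, 1]; VV[1]=max(VV[1],msg_vec) then VV[1][1]++ -> VV[1]=[4, 3]
Event 5: LOCAL 1: VV[1][1]++ -> VV[1]=[4, 4]
Event 6: SEND 1->0: VV[1][1]++ -> VV[1]=[4, 5], msg_vec=[4, 5]; VV[0]=max(VV[0],msg_vec) then VV[0][0]++ -> VV[0]=[5, 5]
Event 7: LOCAL 0: VV[0][0]++ -> VV[0]=[6, 5]
Event 8: SEND 1->0: VV[1][1]++ -> VV[1]=[4, 6], msg_vec=[4, 6]; VV[0]=max(VV[0],msg_vec) then VV[0][0]++ -> VV[0]=[7, 6]
Event 9: SEND 0->1: VV[0][0]++ -> VV[0]=[8, 6], msg_vec=[8, 6]; VV[1]=max(VV[1],msg_vec) then VV[1][1]++ -> VV[1]=[8, 7]
Final vectors: VV[0]=[8, 6]; VV[1]=[8, 7]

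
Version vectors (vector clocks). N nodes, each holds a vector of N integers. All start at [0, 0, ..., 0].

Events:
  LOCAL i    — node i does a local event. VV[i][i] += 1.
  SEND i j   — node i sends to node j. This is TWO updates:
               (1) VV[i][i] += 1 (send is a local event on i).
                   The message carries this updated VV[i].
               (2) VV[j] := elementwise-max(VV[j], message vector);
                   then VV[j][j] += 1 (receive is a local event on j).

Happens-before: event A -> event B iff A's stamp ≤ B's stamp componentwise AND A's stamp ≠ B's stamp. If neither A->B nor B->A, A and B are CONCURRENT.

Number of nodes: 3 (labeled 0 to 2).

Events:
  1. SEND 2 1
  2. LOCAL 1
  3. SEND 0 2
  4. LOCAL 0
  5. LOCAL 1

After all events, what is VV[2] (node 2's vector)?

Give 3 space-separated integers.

Answer: 1 0 2

Derivation:
Initial: VV[0]=[0, 0, 0]
Initial: VV[1]=[0, 0, 0]
Initial: VV[2]=[0, 0, 0]
Event 1: SEND 2->1: VV[2][2]++ -> VV[2]=[0, 0, 1], msg_vec=[0, 0, 1]; VV[1]=max(VV[1],msg_vec) then VV[1][1]++ -> VV[1]=[0, 1, 1]
Event 2: LOCAL 1: VV[1][1]++ -> VV[1]=[0, 2, 1]
Event 3: SEND 0->2: VV[0][0]++ -> VV[0]=[1, 0, 0], msg_vec=[1, 0, 0]; VV[2]=max(VV[2],msg_vec) then VV[2][2]++ -> VV[2]=[1, 0, 2]
Event 4: LOCAL 0: VV[0][0]++ -> VV[0]=[2, 0, 0]
Event 5: LOCAL 1: VV[1][1]++ -> VV[1]=[0, 3, 1]
Final vectors: VV[0]=[2, 0, 0]; VV[1]=[0, 3, 1]; VV[2]=[1, 0, 2]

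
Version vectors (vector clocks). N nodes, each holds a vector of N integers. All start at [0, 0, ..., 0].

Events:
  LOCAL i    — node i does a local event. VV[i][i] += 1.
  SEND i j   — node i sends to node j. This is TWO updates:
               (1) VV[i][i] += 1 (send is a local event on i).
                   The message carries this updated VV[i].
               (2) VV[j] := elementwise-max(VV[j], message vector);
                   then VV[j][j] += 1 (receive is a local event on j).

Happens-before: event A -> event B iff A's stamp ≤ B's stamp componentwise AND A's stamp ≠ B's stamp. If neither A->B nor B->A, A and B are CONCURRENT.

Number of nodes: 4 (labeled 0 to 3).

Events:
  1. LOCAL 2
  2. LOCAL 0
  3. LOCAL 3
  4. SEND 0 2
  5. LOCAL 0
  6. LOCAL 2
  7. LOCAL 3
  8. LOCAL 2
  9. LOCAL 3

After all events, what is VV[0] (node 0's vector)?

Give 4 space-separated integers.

Answer: 3 0 0 0

Derivation:
Initial: VV[0]=[0, 0, 0, 0]
Initial: VV[1]=[0, 0, 0, 0]
Initial: VV[2]=[0, 0, 0, 0]
Initial: VV[3]=[0, 0, 0, 0]
Event 1: LOCAL 2: VV[2][2]++ -> VV[2]=[0, 0, 1, 0]
Event 2: LOCAL 0: VV[0][0]++ -> VV[0]=[1, 0, 0, 0]
Event 3: LOCAL 3: VV[3][3]++ -> VV[3]=[0, 0, 0, 1]
Event 4: SEND 0->2: VV[0][0]++ -> VV[0]=[2, 0, 0, 0], msg_vec=[2, 0, 0, 0]; VV[2]=max(VV[2],msg_vec) then VV[2][2]++ -> VV[2]=[2, 0, 2, 0]
Event 5: LOCAL 0: VV[0][0]++ -> VV[0]=[3, 0, 0, 0]
Event 6: LOCAL 2: VV[2][2]++ -> VV[2]=[2, 0, 3, 0]
Event 7: LOCAL 3: VV[3][3]++ -> VV[3]=[0, 0, 0, 2]
Event 8: LOCAL 2: VV[2][2]++ -> VV[2]=[2, 0, 4, 0]
Event 9: LOCAL 3: VV[3][3]++ -> VV[3]=[0, 0, 0, 3]
Final vectors: VV[0]=[3, 0, 0, 0]; VV[1]=[0, 0, 0, 0]; VV[2]=[2, 0, 4, 0]; VV[3]=[0, 0, 0, 3]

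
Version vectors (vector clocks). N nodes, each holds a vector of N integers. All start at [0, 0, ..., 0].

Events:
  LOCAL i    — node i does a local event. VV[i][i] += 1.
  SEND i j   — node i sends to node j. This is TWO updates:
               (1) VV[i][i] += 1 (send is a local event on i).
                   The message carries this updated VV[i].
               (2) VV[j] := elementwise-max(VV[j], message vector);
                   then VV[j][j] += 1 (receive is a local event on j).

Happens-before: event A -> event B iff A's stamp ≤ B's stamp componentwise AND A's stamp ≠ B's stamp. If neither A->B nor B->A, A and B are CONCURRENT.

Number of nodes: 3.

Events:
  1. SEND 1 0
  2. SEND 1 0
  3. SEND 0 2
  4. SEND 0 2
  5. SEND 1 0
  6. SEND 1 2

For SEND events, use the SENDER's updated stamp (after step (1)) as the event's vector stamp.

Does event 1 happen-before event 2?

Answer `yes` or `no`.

Initial: VV[0]=[0, 0, 0]
Initial: VV[1]=[0, 0, 0]
Initial: VV[2]=[0, 0, 0]
Event 1: SEND 1->0: VV[1][1]++ -> VV[1]=[0, 1, 0], msg_vec=[0, 1, 0]; VV[0]=max(VV[0],msg_vec) then VV[0][0]++ -> VV[0]=[1, 1, 0]
Event 2: SEND 1->0: VV[1][1]++ -> VV[1]=[0, 2, 0], msg_vec=[0, 2, 0]; VV[0]=max(VV[0],msg_vec) then VV[0][0]++ -> VV[0]=[2, 2, 0]
Event 3: SEND 0->2: VV[0][0]++ -> VV[0]=[3, 2, 0], msg_vec=[3, 2, 0]; VV[2]=max(VV[2],msg_vec) then VV[2][2]++ -> VV[2]=[3, 2, 1]
Event 4: SEND 0->2: VV[0][0]++ -> VV[0]=[4, 2, 0], msg_vec=[4, 2, 0]; VV[2]=max(VV[2],msg_vec) then VV[2][2]++ -> VV[2]=[4, 2, 2]
Event 5: SEND 1->0: VV[1][1]++ -> VV[1]=[0, 3, 0], msg_vec=[0, 3, 0]; VV[0]=max(VV[0],msg_vec) then VV[0][0]++ -> VV[0]=[5, 3, 0]
Event 6: SEND 1->2: VV[1][1]++ -> VV[1]=[0, 4, 0], msg_vec=[0, 4, 0]; VV[2]=max(VV[2],msg_vec) then VV[2][2]++ -> VV[2]=[4, 4, 3]
Event 1 stamp: [0, 1, 0]
Event 2 stamp: [0, 2, 0]
[0, 1, 0] <= [0, 2, 0]? True. Equal? False. Happens-before: True

Answer: yes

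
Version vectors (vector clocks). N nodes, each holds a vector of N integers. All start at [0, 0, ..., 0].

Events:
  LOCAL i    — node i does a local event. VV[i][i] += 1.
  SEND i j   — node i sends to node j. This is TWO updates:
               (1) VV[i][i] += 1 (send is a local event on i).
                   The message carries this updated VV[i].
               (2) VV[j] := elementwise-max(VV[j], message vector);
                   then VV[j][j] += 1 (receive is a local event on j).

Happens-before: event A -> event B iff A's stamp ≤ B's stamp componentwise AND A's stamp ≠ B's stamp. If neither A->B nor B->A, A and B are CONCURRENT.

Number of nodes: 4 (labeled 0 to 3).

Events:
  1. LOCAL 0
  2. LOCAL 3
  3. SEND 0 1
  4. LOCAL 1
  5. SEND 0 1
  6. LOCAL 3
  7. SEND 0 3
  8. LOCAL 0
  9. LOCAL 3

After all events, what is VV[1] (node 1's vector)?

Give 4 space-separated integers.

Initial: VV[0]=[0, 0, 0, 0]
Initial: VV[1]=[0, 0, 0, 0]
Initial: VV[2]=[0, 0, 0, 0]
Initial: VV[3]=[0, 0, 0, 0]
Event 1: LOCAL 0: VV[0][0]++ -> VV[0]=[1, 0, 0, 0]
Event 2: LOCAL 3: VV[3][3]++ -> VV[3]=[0, 0, 0, 1]
Event 3: SEND 0->1: VV[0][0]++ -> VV[0]=[2, 0, 0, 0], msg_vec=[2, 0, 0, 0]; VV[1]=max(VV[1],msg_vec) then VV[1][1]++ -> VV[1]=[2, 1, 0, 0]
Event 4: LOCAL 1: VV[1][1]++ -> VV[1]=[2, 2, 0, 0]
Event 5: SEND 0->1: VV[0][0]++ -> VV[0]=[3, 0, 0, 0], msg_vec=[3, 0, 0, 0]; VV[1]=max(VV[1],msg_vec) then VV[1][1]++ -> VV[1]=[3, 3, 0, 0]
Event 6: LOCAL 3: VV[3][3]++ -> VV[3]=[0, 0, 0, 2]
Event 7: SEND 0->3: VV[0][0]++ -> VV[0]=[4, 0, 0, 0], msg_vec=[4, 0, 0, 0]; VV[3]=max(VV[3],msg_vec) then VV[3][3]++ -> VV[3]=[4, 0, 0, 3]
Event 8: LOCAL 0: VV[0][0]++ -> VV[0]=[5, 0, 0, 0]
Event 9: LOCAL 3: VV[3][3]++ -> VV[3]=[4, 0, 0, 4]
Final vectors: VV[0]=[5, 0, 0, 0]; VV[1]=[3, 3, 0, 0]; VV[2]=[0, 0, 0, 0]; VV[3]=[4, 0, 0, 4]

Answer: 3 3 0 0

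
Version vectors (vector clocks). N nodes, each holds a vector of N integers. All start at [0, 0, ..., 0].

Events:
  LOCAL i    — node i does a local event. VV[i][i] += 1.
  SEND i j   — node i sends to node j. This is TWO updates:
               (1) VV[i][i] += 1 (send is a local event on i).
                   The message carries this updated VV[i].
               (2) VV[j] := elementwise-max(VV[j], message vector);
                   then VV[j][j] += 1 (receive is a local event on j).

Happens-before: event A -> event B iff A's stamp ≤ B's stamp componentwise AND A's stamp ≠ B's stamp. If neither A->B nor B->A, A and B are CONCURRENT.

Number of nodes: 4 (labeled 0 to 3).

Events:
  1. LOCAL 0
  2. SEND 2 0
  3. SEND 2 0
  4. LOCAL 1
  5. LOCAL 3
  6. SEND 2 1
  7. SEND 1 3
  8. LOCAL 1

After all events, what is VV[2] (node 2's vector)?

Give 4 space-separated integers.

Initial: VV[0]=[0, 0, 0, 0]
Initial: VV[1]=[0, 0, 0, 0]
Initial: VV[2]=[0, 0, 0, 0]
Initial: VV[3]=[0, 0, 0, 0]
Event 1: LOCAL 0: VV[0][0]++ -> VV[0]=[1, 0, 0, 0]
Event 2: SEND 2->0: VV[2][2]++ -> VV[2]=[0, 0, 1, 0], msg_vec=[0, 0, 1, 0]; VV[0]=max(VV[0],msg_vec) then VV[0][0]++ -> VV[0]=[2, 0, 1, 0]
Event 3: SEND 2->0: VV[2][2]++ -> VV[2]=[0, 0, 2, 0], msg_vec=[0, 0, 2, 0]; VV[0]=max(VV[0],msg_vec) then VV[0][0]++ -> VV[0]=[3, 0, 2, 0]
Event 4: LOCAL 1: VV[1][1]++ -> VV[1]=[0, 1, 0, 0]
Event 5: LOCAL 3: VV[3][3]++ -> VV[3]=[0, 0, 0, 1]
Event 6: SEND 2->1: VV[2][2]++ -> VV[2]=[0, 0, 3, 0], msg_vec=[0, 0, 3, 0]; VV[1]=max(VV[1],msg_vec) then VV[1][1]++ -> VV[1]=[0, 2, 3, 0]
Event 7: SEND 1->3: VV[1][1]++ -> VV[1]=[0, 3, 3, 0], msg_vec=[0, 3, 3, 0]; VV[3]=max(VV[3],msg_vec) then VV[3][3]++ -> VV[3]=[0, 3, 3, 2]
Event 8: LOCAL 1: VV[1][1]++ -> VV[1]=[0, 4, 3, 0]
Final vectors: VV[0]=[3, 0, 2, 0]; VV[1]=[0, 4, 3, 0]; VV[2]=[0, 0, 3, 0]; VV[3]=[0, 3, 3, 2]

Answer: 0 0 3 0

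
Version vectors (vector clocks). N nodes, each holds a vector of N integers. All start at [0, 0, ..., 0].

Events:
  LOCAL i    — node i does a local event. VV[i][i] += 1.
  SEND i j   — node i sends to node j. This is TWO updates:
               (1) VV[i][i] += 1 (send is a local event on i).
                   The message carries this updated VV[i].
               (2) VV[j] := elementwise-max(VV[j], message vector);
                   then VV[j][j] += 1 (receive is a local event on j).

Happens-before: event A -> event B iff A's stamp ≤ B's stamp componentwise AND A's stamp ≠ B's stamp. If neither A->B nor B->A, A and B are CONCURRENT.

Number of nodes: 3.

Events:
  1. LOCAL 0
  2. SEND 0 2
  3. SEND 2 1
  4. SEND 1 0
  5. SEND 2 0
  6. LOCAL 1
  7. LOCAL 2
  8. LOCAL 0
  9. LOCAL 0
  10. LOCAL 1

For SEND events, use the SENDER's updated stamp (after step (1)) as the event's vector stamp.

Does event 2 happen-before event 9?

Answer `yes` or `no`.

Answer: yes

Derivation:
Initial: VV[0]=[0, 0, 0]
Initial: VV[1]=[0, 0, 0]
Initial: VV[2]=[0, 0, 0]
Event 1: LOCAL 0: VV[0][0]++ -> VV[0]=[1, 0, 0]
Event 2: SEND 0->2: VV[0][0]++ -> VV[0]=[2, 0, 0], msg_vec=[2, 0, 0]; VV[2]=max(VV[2],msg_vec) then VV[2][2]++ -> VV[2]=[2, 0, 1]
Event 3: SEND 2->1: VV[2][2]++ -> VV[2]=[2, 0, 2], msg_vec=[2, 0, 2]; VV[1]=max(VV[1],msg_vec) then VV[1][1]++ -> VV[1]=[2, 1, 2]
Event 4: SEND 1->0: VV[1][1]++ -> VV[1]=[2, 2, 2], msg_vec=[2, 2, 2]; VV[0]=max(VV[0],msg_vec) then VV[0][0]++ -> VV[0]=[3, 2, 2]
Event 5: SEND 2->0: VV[2][2]++ -> VV[2]=[2, 0, 3], msg_vec=[2, 0, 3]; VV[0]=max(VV[0],msg_vec) then VV[0][0]++ -> VV[0]=[4, 2, 3]
Event 6: LOCAL 1: VV[1][1]++ -> VV[1]=[2, 3, 2]
Event 7: LOCAL 2: VV[2][2]++ -> VV[2]=[2, 0, 4]
Event 8: LOCAL 0: VV[0][0]++ -> VV[0]=[5, 2, 3]
Event 9: LOCAL 0: VV[0][0]++ -> VV[0]=[6, 2, 3]
Event 10: LOCAL 1: VV[1][1]++ -> VV[1]=[2, 4, 2]
Event 2 stamp: [2, 0, 0]
Event 9 stamp: [6, 2, 3]
[2, 0, 0] <= [6, 2, 3]? True. Equal? False. Happens-before: True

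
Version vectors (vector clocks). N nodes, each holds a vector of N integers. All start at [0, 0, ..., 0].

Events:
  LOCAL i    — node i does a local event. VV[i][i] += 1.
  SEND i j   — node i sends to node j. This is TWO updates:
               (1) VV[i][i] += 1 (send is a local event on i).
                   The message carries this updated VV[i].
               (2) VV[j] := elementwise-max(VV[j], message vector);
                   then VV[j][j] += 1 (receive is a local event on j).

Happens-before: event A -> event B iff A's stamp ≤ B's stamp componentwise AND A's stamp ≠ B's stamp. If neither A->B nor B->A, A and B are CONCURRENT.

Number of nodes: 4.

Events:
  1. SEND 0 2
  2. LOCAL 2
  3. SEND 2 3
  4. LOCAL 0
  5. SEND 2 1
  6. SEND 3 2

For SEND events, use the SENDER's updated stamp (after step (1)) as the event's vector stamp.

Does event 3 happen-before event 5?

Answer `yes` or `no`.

Initial: VV[0]=[0, 0, 0, 0]
Initial: VV[1]=[0, 0, 0, 0]
Initial: VV[2]=[0, 0, 0, 0]
Initial: VV[3]=[0, 0, 0, 0]
Event 1: SEND 0->2: VV[0][0]++ -> VV[0]=[1, 0, 0, 0], msg_vec=[1, 0, 0, 0]; VV[2]=max(VV[2],msg_vec) then VV[2][2]++ -> VV[2]=[1, 0, 1, 0]
Event 2: LOCAL 2: VV[2][2]++ -> VV[2]=[1, 0, 2, 0]
Event 3: SEND 2->3: VV[2][2]++ -> VV[2]=[1, 0, 3, 0], msg_vec=[1, 0, 3, 0]; VV[3]=max(VV[3],msg_vec) then VV[3][3]++ -> VV[3]=[1, 0, 3, 1]
Event 4: LOCAL 0: VV[0][0]++ -> VV[0]=[2, 0, 0, 0]
Event 5: SEND 2->1: VV[2][2]++ -> VV[2]=[1, 0, 4, 0], msg_vec=[1, 0, 4, 0]; VV[1]=max(VV[1],msg_vec) then VV[1][1]++ -> VV[1]=[1, 1, 4, 0]
Event 6: SEND 3->2: VV[3][3]++ -> VV[3]=[1, 0, 3, 2], msg_vec=[1, 0, 3, 2]; VV[2]=max(VV[2],msg_vec) then VV[2][2]++ -> VV[2]=[1, 0, 5, 2]
Event 3 stamp: [1, 0, 3, 0]
Event 5 stamp: [1, 0, 4, 0]
[1, 0, 3, 0] <= [1, 0, 4, 0]? True. Equal? False. Happens-before: True

Answer: yes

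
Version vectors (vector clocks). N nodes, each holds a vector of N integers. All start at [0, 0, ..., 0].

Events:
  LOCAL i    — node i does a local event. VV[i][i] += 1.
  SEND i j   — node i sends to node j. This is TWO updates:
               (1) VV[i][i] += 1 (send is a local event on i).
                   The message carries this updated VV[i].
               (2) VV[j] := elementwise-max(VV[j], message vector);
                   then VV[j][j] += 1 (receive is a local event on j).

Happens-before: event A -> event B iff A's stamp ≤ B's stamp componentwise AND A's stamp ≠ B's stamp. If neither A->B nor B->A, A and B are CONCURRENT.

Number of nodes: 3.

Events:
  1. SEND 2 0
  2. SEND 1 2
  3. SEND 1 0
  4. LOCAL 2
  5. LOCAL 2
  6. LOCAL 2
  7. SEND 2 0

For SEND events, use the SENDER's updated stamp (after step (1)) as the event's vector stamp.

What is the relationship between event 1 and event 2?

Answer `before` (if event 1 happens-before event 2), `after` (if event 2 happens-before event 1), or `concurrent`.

Initial: VV[0]=[0, 0, 0]
Initial: VV[1]=[0, 0, 0]
Initial: VV[2]=[0, 0, 0]
Event 1: SEND 2->0: VV[2][2]++ -> VV[2]=[0, 0, 1], msg_vec=[0, 0, 1]; VV[0]=max(VV[0],msg_vec) then VV[0][0]++ -> VV[0]=[1, 0, 1]
Event 2: SEND 1->2: VV[1][1]++ -> VV[1]=[0, 1, 0], msg_vec=[0, 1, 0]; VV[2]=max(VV[2],msg_vec) then VV[2][2]++ -> VV[2]=[0, 1, 2]
Event 3: SEND 1->0: VV[1][1]++ -> VV[1]=[0, 2, 0], msg_vec=[0, 2, 0]; VV[0]=max(VV[0],msg_vec) then VV[0][0]++ -> VV[0]=[2, 2, 1]
Event 4: LOCAL 2: VV[2][2]++ -> VV[2]=[0, 1, 3]
Event 5: LOCAL 2: VV[2][2]++ -> VV[2]=[0, 1, 4]
Event 6: LOCAL 2: VV[2][2]++ -> VV[2]=[0, 1, 5]
Event 7: SEND 2->0: VV[2][2]++ -> VV[2]=[0, 1, 6], msg_vec=[0, 1, 6]; VV[0]=max(VV[0],msg_vec) then VV[0][0]++ -> VV[0]=[3, 2, 6]
Event 1 stamp: [0, 0, 1]
Event 2 stamp: [0, 1, 0]
[0, 0, 1] <= [0, 1, 0]? False
[0, 1, 0] <= [0, 0, 1]? False
Relation: concurrent

Answer: concurrent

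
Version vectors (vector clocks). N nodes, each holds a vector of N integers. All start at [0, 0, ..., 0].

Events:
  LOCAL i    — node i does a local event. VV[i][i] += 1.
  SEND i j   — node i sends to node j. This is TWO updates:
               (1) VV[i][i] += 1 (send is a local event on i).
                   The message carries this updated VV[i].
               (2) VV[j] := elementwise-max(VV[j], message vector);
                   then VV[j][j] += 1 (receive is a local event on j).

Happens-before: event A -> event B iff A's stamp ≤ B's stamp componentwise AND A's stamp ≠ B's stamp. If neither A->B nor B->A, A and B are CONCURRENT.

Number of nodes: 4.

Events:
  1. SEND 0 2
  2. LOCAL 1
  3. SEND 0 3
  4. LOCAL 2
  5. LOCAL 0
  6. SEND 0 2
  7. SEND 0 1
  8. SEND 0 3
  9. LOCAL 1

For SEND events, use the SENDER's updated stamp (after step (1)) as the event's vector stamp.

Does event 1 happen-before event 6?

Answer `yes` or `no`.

Answer: yes

Derivation:
Initial: VV[0]=[0, 0, 0, 0]
Initial: VV[1]=[0, 0, 0, 0]
Initial: VV[2]=[0, 0, 0, 0]
Initial: VV[3]=[0, 0, 0, 0]
Event 1: SEND 0->2: VV[0][0]++ -> VV[0]=[1, 0, 0, 0], msg_vec=[1, 0, 0, 0]; VV[2]=max(VV[2],msg_vec) then VV[2][2]++ -> VV[2]=[1, 0, 1, 0]
Event 2: LOCAL 1: VV[1][1]++ -> VV[1]=[0, 1, 0, 0]
Event 3: SEND 0->3: VV[0][0]++ -> VV[0]=[2, 0, 0, 0], msg_vec=[2, 0, 0, 0]; VV[3]=max(VV[3],msg_vec) then VV[3][3]++ -> VV[3]=[2, 0, 0, 1]
Event 4: LOCAL 2: VV[2][2]++ -> VV[2]=[1, 0, 2, 0]
Event 5: LOCAL 0: VV[0][0]++ -> VV[0]=[3, 0, 0, 0]
Event 6: SEND 0->2: VV[0][0]++ -> VV[0]=[4, 0, 0, 0], msg_vec=[4, 0, 0, 0]; VV[2]=max(VV[2],msg_vec) then VV[2][2]++ -> VV[2]=[4, 0, 3, 0]
Event 7: SEND 0->1: VV[0][0]++ -> VV[0]=[5, 0, 0, 0], msg_vec=[5, 0, 0, 0]; VV[1]=max(VV[1],msg_vec) then VV[1][1]++ -> VV[1]=[5, 2, 0, 0]
Event 8: SEND 0->3: VV[0][0]++ -> VV[0]=[6, 0, 0, 0], msg_vec=[6, 0, 0, 0]; VV[3]=max(VV[3],msg_vec) then VV[3][3]++ -> VV[3]=[6, 0, 0, 2]
Event 9: LOCAL 1: VV[1][1]++ -> VV[1]=[5, 3, 0, 0]
Event 1 stamp: [1, 0, 0, 0]
Event 6 stamp: [4, 0, 0, 0]
[1, 0, 0, 0] <= [4, 0, 0, 0]? True. Equal? False. Happens-before: True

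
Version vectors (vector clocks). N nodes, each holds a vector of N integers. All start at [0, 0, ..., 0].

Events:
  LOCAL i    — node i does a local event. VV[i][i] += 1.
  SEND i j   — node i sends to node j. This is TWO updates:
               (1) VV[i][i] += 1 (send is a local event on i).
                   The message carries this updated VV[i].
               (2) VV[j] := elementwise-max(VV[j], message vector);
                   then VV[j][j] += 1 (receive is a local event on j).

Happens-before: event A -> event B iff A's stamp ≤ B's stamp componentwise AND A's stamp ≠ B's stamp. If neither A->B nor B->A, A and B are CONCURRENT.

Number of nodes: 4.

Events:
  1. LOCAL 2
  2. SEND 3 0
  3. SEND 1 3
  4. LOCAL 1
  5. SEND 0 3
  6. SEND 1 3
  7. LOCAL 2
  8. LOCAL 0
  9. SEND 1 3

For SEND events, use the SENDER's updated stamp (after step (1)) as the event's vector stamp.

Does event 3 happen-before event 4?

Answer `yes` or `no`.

Initial: VV[0]=[0, 0, 0, 0]
Initial: VV[1]=[0, 0, 0, 0]
Initial: VV[2]=[0, 0, 0, 0]
Initial: VV[3]=[0, 0, 0, 0]
Event 1: LOCAL 2: VV[2][2]++ -> VV[2]=[0, 0, 1, 0]
Event 2: SEND 3->0: VV[3][3]++ -> VV[3]=[0, 0, 0, 1], msg_vec=[0, 0, 0, 1]; VV[0]=max(VV[0],msg_vec) then VV[0][0]++ -> VV[0]=[1, 0, 0, 1]
Event 3: SEND 1->3: VV[1][1]++ -> VV[1]=[0, 1, 0, 0], msg_vec=[0, 1, 0, 0]; VV[3]=max(VV[3],msg_vec) then VV[3][3]++ -> VV[3]=[0, 1, 0, 2]
Event 4: LOCAL 1: VV[1][1]++ -> VV[1]=[0, 2, 0, 0]
Event 5: SEND 0->3: VV[0][0]++ -> VV[0]=[2, 0, 0, 1], msg_vec=[2, 0, 0, 1]; VV[3]=max(VV[3],msg_vec) then VV[3][3]++ -> VV[3]=[2, 1, 0, 3]
Event 6: SEND 1->3: VV[1][1]++ -> VV[1]=[0, 3, 0, 0], msg_vec=[0, 3, 0, 0]; VV[3]=max(VV[3],msg_vec) then VV[3][3]++ -> VV[3]=[2, 3, 0, 4]
Event 7: LOCAL 2: VV[2][2]++ -> VV[2]=[0, 0, 2, 0]
Event 8: LOCAL 0: VV[0][0]++ -> VV[0]=[3, 0, 0, 1]
Event 9: SEND 1->3: VV[1][1]++ -> VV[1]=[0, 4, 0, 0], msg_vec=[0, 4, 0, 0]; VV[3]=max(VV[3],msg_vec) then VV[3][3]++ -> VV[3]=[2, 4, 0, 5]
Event 3 stamp: [0, 1, 0, 0]
Event 4 stamp: [0, 2, 0, 0]
[0, 1, 0, 0] <= [0, 2, 0, 0]? True. Equal? False. Happens-before: True

Answer: yes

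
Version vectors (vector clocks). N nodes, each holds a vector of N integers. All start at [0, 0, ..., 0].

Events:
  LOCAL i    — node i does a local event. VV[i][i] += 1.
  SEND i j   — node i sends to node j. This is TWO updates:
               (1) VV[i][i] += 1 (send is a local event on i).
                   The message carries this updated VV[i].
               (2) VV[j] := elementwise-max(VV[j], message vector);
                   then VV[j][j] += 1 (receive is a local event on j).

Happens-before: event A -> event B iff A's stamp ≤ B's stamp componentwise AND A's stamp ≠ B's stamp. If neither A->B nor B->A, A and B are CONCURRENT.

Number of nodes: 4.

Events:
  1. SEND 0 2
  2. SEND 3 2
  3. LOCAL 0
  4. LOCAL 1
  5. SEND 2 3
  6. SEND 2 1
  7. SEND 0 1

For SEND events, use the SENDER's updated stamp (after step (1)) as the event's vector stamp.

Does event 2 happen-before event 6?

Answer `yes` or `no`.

Initial: VV[0]=[0, 0, 0, 0]
Initial: VV[1]=[0, 0, 0, 0]
Initial: VV[2]=[0, 0, 0, 0]
Initial: VV[3]=[0, 0, 0, 0]
Event 1: SEND 0->2: VV[0][0]++ -> VV[0]=[1, 0, 0, 0], msg_vec=[1, 0, 0, 0]; VV[2]=max(VV[2],msg_vec) then VV[2][2]++ -> VV[2]=[1, 0, 1, 0]
Event 2: SEND 3->2: VV[3][3]++ -> VV[3]=[0, 0, 0, 1], msg_vec=[0, 0, 0, 1]; VV[2]=max(VV[2],msg_vec) then VV[2][2]++ -> VV[2]=[1, 0, 2, 1]
Event 3: LOCAL 0: VV[0][0]++ -> VV[0]=[2, 0, 0, 0]
Event 4: LOCAL 1: VV[1][1]++ -> VV[1]=[0, 1, 0, 0]
Event 5: SEND 2->3: VV[2][2]++ -> VV[2]=[1, 0, 3, 1], msg_vec=[1, 0, 3, 1]; VV[3]=max(VV[3],msg_vec) then VV[3][3]++ -> VV[3]=[1, 0, 3, 2]
Event 6: SEND 2->1: VV[2][2]++ -> VV[2]=[1, 0, 4, 1], msg_vec=[1, 0, 4, 1]; VV[1]=max(VV[1],msg_vec) then VV[1][1]++ -> VV[1]=[1, 2, 4, 1]
Event 7: SEND 0->1: VV[0][0]++ -> VV[0]=[3, 0, 0, 0], msg_vec=[3, 0, 0, 0]; VV[1]=max(VV[1],msg_vec) then VV[1][1]++ -> VV[1]=[3, 3, 4, 1]
Event 2 stamp: [0, 0, 0, 1]
Event 6 stamp: [1, 0, 4, 1]
[0, 0, 0, 1] <= [1, 0, 4, 1]? True. Equal? False. Happens-before: True

Answer: yes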